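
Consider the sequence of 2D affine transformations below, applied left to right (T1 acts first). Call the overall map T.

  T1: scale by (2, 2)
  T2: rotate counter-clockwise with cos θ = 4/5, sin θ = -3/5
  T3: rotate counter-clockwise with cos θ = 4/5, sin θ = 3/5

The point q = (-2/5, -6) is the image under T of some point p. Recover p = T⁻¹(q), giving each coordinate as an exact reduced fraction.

p = (-1/5, -3)

T1 = [2 0 0; 0 2 0; 0 0 1]
T2·T1 = [8/5 6/5 0; -6/5 8/5 0; 0 0 1]
T3·…·T1 = [2 0 0; 0 2 0; 0 0 1]
det M = 4; M⁻¹ = [1/2 0 0; 0 1/2 0; 0 0 1]
M⁻¹ · (-2/5, -6)ᵀ = (-1/5, -3)ᵀ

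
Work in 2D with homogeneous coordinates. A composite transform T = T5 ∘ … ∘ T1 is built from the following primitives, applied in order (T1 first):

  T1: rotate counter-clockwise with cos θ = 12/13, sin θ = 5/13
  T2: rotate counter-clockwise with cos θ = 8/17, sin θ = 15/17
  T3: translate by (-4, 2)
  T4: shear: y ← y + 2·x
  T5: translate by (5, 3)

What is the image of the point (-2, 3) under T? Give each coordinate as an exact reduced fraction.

T1 rotate counter-clockwise with cos θ = 12/13, sin θ = 5/13: (-2, 3) → (-3, 2)
T2 rotate counter-clockwise with cos θ = 8/17, sin θ = 15/17: (-3, 2) → (-54/17, -29/17)
T3 translate by (-4, 2): (-54/17, -29/17) → (-122/17, 5/17)
T4 shear: y ← y + 2·x: (-122/17, 5/17) → (-122/17, -239/17)
T5 translate by (5, 3): (-122/17, -239/17) → (-37/17, -188/17)

T(p) = (-37/17, -188/17)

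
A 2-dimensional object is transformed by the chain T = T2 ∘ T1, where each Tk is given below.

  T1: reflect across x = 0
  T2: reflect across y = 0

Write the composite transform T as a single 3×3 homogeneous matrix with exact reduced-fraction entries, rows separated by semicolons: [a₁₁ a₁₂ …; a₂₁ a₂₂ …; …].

T = [-1 0 0; 0 -1 0; 0 0 1]

T1 = [-1 0 0; 0 1 0; 0 0 1]
T2·T1 = [-1 0 0; 0 -1 0; 0 0 1]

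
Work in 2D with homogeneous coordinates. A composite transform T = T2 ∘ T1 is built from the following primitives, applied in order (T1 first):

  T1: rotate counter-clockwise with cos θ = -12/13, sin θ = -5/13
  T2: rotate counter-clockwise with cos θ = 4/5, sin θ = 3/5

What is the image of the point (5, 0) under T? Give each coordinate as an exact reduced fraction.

T1 rotate counter-clockwise with cos θ = -12/13, sin θ = -5/13: (5, 0) → (-60/13, -25/13)
T2 rotate counter-clockwise with cos θ = 4/5, sin θ = 3/5: (-60/13, -25/13) → (-33/13, -56/13)

T(p) = (-33/13, -56/13)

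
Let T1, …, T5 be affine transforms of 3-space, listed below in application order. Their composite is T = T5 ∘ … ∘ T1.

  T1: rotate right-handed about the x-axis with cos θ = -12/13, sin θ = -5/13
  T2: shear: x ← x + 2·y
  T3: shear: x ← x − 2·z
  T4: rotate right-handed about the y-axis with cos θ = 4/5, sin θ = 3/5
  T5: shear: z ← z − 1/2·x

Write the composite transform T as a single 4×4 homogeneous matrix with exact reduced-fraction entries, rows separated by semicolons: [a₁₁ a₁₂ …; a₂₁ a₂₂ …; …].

T1 = [1 0 0 0; 0 -12/13 5/13 0; 0 -5/13 -12/13 0; 0 0 0 1]
T2·T1 = [1 -24/13 10/13 0; 0 -12/13 5/13 0; 0 -5/13 -12/13 0; 0 0 0 1]
T3·…·T1 = [1 -14/13 34/13 0; 0 -12/13 5/13 0; 0 -5/13 -12/13 0; 0 0 0 1]
T4·…·T1 = [4/5 -71/65 20/13 0; 0 -12/13 5/13 0; -3/5 22/65 -30/13 0; 0 0 0 1]
T5·…·T1 = [4/5 -71/65 20/13 0; 0 -12/13 5/13 0; -1 23/26 -40/13 0; 0 0 0 1]

T = [4/5 -71/65 20/13 0; 0 -12/13 5/13 0; -1 23/26 -40/13 0; 0 0 0 1]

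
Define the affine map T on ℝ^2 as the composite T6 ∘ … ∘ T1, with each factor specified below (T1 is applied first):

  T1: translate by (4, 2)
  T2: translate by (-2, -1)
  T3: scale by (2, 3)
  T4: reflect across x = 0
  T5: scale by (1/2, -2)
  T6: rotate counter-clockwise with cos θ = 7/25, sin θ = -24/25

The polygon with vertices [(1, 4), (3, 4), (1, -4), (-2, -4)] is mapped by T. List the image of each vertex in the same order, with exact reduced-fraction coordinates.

T1 translate by (4, 2): (1, 4) → (5, 6); (3, 4) → (7, 6); (1, -4) → (5, -2); (-2, -4) → (2, -2)
T2 translate by (-2, -1): (5, 6) → (3, 5); (7, 6) → (5, 5); (5, -2) → (3, -3); (2, -2) → (0, -3)
T3 scale by (2, 3): (3, 5) → (6, 15); (5, 5) → (10, 15); (3, -3) → (6, -9); (0, -3) → (0, -9)
T4 reflect across x = 0: (6, 15) → (-6, 15); (10, 15) → (-10, 15); (6, -9) → (-6, -9); (0, -9) → (0, -9)
T5 scale by (1/2, -2): (-6, 15) → (-3, -30); (-10, 15) → (-5, -30); (-6, -9) → (-3, 18); (0, -9) → (0, 18)
T6 rotate counter-clockwise with cos θ = 7/25, sin θ = -24/25: (-3, -30) → (-741/25, -138/25); (-5, -30) → (-151/5, -18/5); (-3, 18) → (411/25, 198/25); (0, 18) → (432/25, 126/25)

image vertices: (-741/25, -138/25), (-151/5, -18/5), (411/25, 198/25), (432/25, 126/25)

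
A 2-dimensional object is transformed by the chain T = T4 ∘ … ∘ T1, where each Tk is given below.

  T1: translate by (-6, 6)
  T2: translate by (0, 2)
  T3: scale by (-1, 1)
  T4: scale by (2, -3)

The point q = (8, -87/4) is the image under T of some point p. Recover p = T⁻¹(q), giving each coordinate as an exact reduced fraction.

p = (2, -3/4)

T1 = [1 0 -6; 0 1 6; 0 0 1]
T2·T1 = [1 0 -6; 0 1 8; 0 0 1]
T3·…·T1 = [-1 0 6; 0 1 8; 0 0 1]
T4·…·T1 = [-2 0 12; 0 -3 -24; 0 0 1]
det M = 6; M⁻¹ = [-1/2 0 6; 0 -1/3 -8; 0 0 1]
M⁻¹ · (8, -87/4)ᵀ = (2, -3/4)ᵀ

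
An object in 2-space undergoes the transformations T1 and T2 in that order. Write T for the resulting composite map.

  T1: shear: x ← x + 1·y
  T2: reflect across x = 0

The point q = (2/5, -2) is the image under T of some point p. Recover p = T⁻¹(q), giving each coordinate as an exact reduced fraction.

p = (8/5, -2)

T1 = [1 1 0; 0 1 0; 0 0 1]
T2·T1 = [-1 -1 0; 0 1 0; 0 0 1]
det M = -1; M⁻¹ = [-1 -1 0; 0 1 0; 0 0 1]
M⁻¹ · (2/5, -2)ᵀ = (8/5, -2)ᵀ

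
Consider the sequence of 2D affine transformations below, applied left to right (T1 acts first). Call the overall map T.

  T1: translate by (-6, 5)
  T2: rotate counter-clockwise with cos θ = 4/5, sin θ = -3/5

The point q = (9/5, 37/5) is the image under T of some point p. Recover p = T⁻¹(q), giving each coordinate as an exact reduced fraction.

p = (3, 2)

T1 = [1 0 -6; 0 1 5; 0 0 1]
T2·T1 = [4/5 3/5 -9/5; -3/5 4/5 38/5; 0 0 1]
det M = 1; M⁻¹ = [4/5 -3/5 6; 3/5 4/5 -5; 0 0 1]
M⁻¹ · (9/5, 37/5)ᵀ = (3, 2)ᵀ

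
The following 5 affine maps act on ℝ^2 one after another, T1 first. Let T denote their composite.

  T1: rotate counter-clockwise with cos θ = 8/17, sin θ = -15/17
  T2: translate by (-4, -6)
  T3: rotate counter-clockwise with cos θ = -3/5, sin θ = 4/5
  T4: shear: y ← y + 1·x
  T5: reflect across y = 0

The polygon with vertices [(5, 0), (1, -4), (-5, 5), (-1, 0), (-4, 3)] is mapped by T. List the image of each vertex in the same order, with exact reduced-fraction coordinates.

T1 rotate counter-clockwise with cos θ = 8/17, sin θ = -15/17: (5, 0) → (40/17, -75/17); (1, -4) → (-52/17, -47/17); (-5, 5) → (35/17, 115/17); (-1, 0) → (-8/17, 15/17); (-4, 3) → (13/17, 84/17)
T2 translate by (-4, -6): (40/17, -75/17) → (-28/17, -177/17); (-52/17, -47/17) → (-120/17, -149/17); (35/17, 115/17) → (-33/17, 13/17); (-8/17, 15/17) → (-76/17, -87/17); (13/17, 84/17) → (-55/17, -18/17)
T3 rotate counter-clockwise with cos θ = -3/5, sin θ = 4/5: (-28/17, -177/17) → (792/85, 419/85); (-120/17, -149/17) → (956/85, -33/85); (-33/17, 13/17) → (47/85, -171/85); (-76/17, -87/17) → (576/85, -43/85); (-55/17, -18/17) → (237/85, -166/85)
T4 shear: y ← y + 1·x: (792/85, 419/85) → (792/85, 1211/85); (956/85, -33/85) → (956/85, 923/85); (47/85, -171/85) → (47/85, -124/85); (576/85, -43/85) → (576/85, 533/85); (237/85, -166/85) → (237/85, 71/85)
T5 reflect across y = 0: (792/85, 1211/85) → (792/85, -1211/85); (956/85, 923/85) → (956/85, -923/85); (47/85, -124/85) → (47/85, 124/85); (576/85, 533/85) → (576/85, -533/85); (237/85, 71/85) → (237/85, -71/85)

image vertices: (792/85, -1211/85), (956/85, -923/85), (47/85, 124/85), (576/85, -533/85), (237/85, -71/85)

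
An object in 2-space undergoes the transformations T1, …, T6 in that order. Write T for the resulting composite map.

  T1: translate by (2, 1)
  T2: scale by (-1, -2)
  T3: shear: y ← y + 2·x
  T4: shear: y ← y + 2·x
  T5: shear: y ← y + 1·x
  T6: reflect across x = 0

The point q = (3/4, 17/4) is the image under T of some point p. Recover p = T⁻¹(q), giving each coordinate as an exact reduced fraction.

T1 = [1 0 2; 0 1 1; 0 0 1]
T2·T1 = [-1 0 -2; 0 -2 -2; 0 0 1]
T3·…·T1 = [-1 0 -2; -2 -2 -6; 0 0 1]
T4·…·T1 = [-1 0 -2; -4 -2 -10; 0 0 1]
T5·…·T1 = [-1 0 -2; -5 -2 -12; 0 0 1]
T6·…·T1 = [1 0 2; -5 -2 -12; 0 0 1]
det M = -2; M⁻¹ = [1 0 -2; -5/2 -1/2 -1; 0 0 1]
M⁻¹ · (3/4, 17/4)ᵀ = (-5/4, -5)ᵀ

p = (-5/4, -5)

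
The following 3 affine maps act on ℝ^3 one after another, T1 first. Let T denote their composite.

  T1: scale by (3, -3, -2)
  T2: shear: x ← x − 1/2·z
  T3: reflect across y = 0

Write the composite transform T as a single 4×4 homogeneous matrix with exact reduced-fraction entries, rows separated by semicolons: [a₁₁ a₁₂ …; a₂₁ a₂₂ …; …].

T1 = [3 0 0 0; 0 -3 0 0; 0 0 -2 0; 0 0 0 1]
T2·T1 = [3 0 1 0; 0 -3 0 0; 0 0 -2 0; 0 0 0 1]
T3·…·T1 = [3 0 1 0; 0 3 0 0; 0 0 -2 0; 0 0 0 1]

T = [3 0 1 0; 0 3 0 0; 0 0 -2 0; 0 0 0 1]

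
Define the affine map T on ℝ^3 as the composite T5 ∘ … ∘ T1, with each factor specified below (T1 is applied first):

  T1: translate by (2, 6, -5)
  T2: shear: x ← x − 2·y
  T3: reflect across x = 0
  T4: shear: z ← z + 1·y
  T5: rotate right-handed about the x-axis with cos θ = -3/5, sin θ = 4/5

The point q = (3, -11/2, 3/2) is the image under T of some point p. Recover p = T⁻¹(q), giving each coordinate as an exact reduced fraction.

p = (4, -3/2, 4)

T1 = [1 0 0 2; 0 1 0 6; 0 0 1 -5; 0 0 0 1]
T2·T1 = [1 -2 0 -10; 0 1 0 6; 0 0 1 -5; 0 0 0 1]
T3·…·T1 = [-1 2 0 10; 0 1 0 6; 0 0 1 -5; 0 0 0 1]
T4·…·T1 = [-1 2 0 10; 0 1 0 6; 0 1 1 1; 0 0 0 1]
T5·…·T1 = [-1 2 0 10; 0 -7/5 -4/5 -22/5; 0 1/5 -3/5 21/5; 0 0 0 1]
det M = -1; M⁻¹ = [-1 -6/5 8/5 -2; 0 -3/5 4/5 -6; 0 -1/5 -7/5 5; 0 0 0 1]
M⁻¹ · (3, -11/2, 3/2)ᵀ = (4, -3/2, 4)ᵀ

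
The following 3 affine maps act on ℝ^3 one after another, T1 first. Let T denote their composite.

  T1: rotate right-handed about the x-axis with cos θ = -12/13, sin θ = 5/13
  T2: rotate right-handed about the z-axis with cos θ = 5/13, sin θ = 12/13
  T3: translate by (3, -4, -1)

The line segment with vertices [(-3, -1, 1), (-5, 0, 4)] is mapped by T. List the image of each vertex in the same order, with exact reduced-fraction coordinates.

T1 rotate right-handed about the x-axis with cos θ = -12/13, sin θ = 5/13: (-3, -1, 1) → (-3, 7/13, -17/13); (-5, 0, 4) → (-5, -20/13, -48/13)
T2 rotate right-handed about the z-axis with cos θ = 5/13, sin θ = 12/13: (-3, 7/13, -17/13) → (-279/169, -433/169, -17/13); (-5, -20/13, -48/13) → (-85/169, -880/169, -48/13)
T3 translate by (3, -4, -1): (-279/169, -433/169, -17/13) → (228/169, -1109/169, -30/13); (-85/169, -880/169, -48/13) → (422/169, -1556/169, -61/13)

image vertices: (228/169, -1109/169, -30/13), (422/169, -1556/169, -61/13)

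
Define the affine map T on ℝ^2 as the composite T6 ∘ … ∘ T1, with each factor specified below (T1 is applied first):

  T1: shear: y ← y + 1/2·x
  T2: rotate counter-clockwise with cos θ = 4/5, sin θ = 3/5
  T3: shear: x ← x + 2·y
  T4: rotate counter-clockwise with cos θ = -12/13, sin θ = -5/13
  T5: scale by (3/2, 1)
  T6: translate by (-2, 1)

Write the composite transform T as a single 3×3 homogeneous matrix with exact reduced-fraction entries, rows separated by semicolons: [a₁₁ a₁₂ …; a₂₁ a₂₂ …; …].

T = [-75/26 -12/13 -2; -49/26 -73/65 1; 0 0 1]

T1 = [1 0 0; 1/2 1 0; 0 0 1]
T2·T1 = [1/2 -3/5 0; 1 4/5 0; 0 0 1]
T3·…·T1 = [5/2 1 0; 1 4/5 0; 0 0 1]
T4·…·T1 = [-25/13 -8/13 0; -49/26 -73/65 0; 0 0 1]
T5·…·T1 = [-75/26 -12/13 0; -49/26 -73/65 0; 0 0 1]
T6·…·T1 = [-75/26 -12/13 -2; -49/26 -73/65 1; 0 0 1]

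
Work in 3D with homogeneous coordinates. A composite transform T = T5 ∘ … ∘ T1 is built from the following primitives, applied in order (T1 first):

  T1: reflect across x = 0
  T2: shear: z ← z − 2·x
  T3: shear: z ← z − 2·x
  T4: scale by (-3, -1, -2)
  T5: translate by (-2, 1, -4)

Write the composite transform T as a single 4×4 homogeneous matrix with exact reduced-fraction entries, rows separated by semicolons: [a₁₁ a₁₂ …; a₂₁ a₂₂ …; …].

T1 = [-1 0 0 0; 0 1 0 0; 0 0 1 0; 0 0 0 1]
T2·T1 = [-1 0 0 0; 0 1 0 0; 2 0 1 0; 0 0 0 1]
T3·…·T1 = [-1 0 0 0; 0 1 0 0; 4 0 1 0; 0 0 0 1]
T4·…·T1 = [3 0 0 0; 0 -1 0 0; -8 0 -2 0; 0 0 0 1]
T5·…·T1 = [3 0 0 -2; 0 -1 0 1; -8 0 -2 -4; 0 0 0 1]

T = [3 0 0 -2; 0 -1 0 1; -8 0 -2 -4; 0 0 0 1]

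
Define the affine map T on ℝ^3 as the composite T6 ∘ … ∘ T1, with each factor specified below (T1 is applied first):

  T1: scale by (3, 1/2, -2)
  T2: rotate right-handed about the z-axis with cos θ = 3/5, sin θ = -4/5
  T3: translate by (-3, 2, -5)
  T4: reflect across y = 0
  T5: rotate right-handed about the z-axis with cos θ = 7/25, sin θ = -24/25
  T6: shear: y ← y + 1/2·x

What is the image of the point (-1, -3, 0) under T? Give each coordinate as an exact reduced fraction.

T(p) = (-126/25, 113/50, -5)

T1 scale by (3, 1/2, -2): (-1, -3, 0) → (-3, -3/2, 0)
T2 rotate right-handed about the z-axis with cos θ = 3/5, sin θ = -4/5: (-3, -3/2, 0) → (-3, 3/2, 0)
T3 translate by (-3, 2, -5): (-3, 3/2, 0) → (-6, 7/2, -5)
T4 reflect across y = 0: (-6, 7/2, -5) → (-6, -7/2, -5)
T5 rotate right-handed about the z-axis with cos θ = 7/25, sin θ = -24/25: (-6, -7/2, -5) → (-126/25, 239/50, -5)
T6 shear: y ← y + 1/2·x: (-126/25, 239/50, -5) → (-126/25, 113/50, -5)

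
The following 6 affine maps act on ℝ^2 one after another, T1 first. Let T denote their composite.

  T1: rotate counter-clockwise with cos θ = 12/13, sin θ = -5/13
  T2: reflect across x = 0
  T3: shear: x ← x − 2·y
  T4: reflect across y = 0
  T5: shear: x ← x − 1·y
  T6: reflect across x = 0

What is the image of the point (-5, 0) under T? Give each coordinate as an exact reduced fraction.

T(p) = (-35/13, -25/13)

T1 rotate counter-clockwise with cos θ = 12/13, sin θ = -5/13: (-5, 0) → (-60/13, 25/13)
T2 reflect across x = 0: (-60/13, 25/13) → (60/13, 25/13)
T3 shear: x ← x − 2·y: (60/13, 25/13) → (10/13, 25/13)
T4 reflect across y = 0: (10/13, 25/13) → (10/13, -25/13)
T5 shear: x ← x − 1·y: (10/13, -25/13) → (35/13, -25/13)
T6 reflect across x = 0: (35/13, -25/13) → (-35/13, -25/13)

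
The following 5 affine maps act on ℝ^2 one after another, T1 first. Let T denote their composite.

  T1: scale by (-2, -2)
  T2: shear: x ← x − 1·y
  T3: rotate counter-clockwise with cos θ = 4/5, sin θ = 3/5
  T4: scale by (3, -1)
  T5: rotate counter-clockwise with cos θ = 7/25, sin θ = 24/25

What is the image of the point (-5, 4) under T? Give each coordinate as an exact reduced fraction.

T(p) = (2544/125, 6758/125)

T1 scale by (-2, -2): (-5, 4) → (10, -8)
T2 shear: x ← x − 1·y: (10, -8) → (18, -8)
T3 rotate counter-clockwise with cos θ = 4/5, sin θ = 3/5: (18, -8) → (96/5, 22/5)
T4 scale by (3, -1): (96/5, 22/5) → (288/5, -22/5)
T5 rotate counter-clockwise with cos θ = 7/25, sin θ = 24/25: (288/5, -22/5) → (2544/125, 6758/125)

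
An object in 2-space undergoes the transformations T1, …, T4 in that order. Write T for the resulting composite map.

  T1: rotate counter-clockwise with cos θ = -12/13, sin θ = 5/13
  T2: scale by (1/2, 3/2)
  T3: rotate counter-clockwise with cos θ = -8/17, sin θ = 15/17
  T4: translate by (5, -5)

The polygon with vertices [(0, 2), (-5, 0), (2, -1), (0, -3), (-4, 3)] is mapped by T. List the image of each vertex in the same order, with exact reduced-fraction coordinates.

image vertices: (1685/221, -892/221), (2855/442, -355/221), (686/221, -3023/442), (235/221, -2849/442), (2233/221, -371/442)

T1 rotate counter-clockwise with cos θ = -12/13, sin θ = 5/13: (0, 2) → (-10/13, -24/13); (-5, 0) → (60/13, -25/13); (2, -1) → (-19/13, 22/13); (0, -3) → (15/13, 36/13); (-4, 3) → (33/13, -56/13)
T2 scale by (1/2, 3/2): (-10/13, -24/13) → (-5/13, -36/13); (60/13, -25/13) → (30/13, -75/26); (-19/13, 22/13) → (-19/26, 33/13); (15/13, 36/13) → (15/26, 54/13); (33/13, -56/13) → (33/26, -84/13)
T3 rotate counter-clockwise with cos θ = -8/17, sin θ = 15/17: (-5/13, -36/13) → (580/221, 213/221); (30/13, -75/26) → (645/442, 750/221); (-19/26, 33/13) → (-419/221, -813/442); (15/26, 54/13) → (-870/221, -639/442); (33/26, -84/13) → (1128/221, 1839/442)
T4 translate by (5, -5): (580/221, 213/221) → (1685/221, -892/221); (645/442, 750/221) → (2855/442, -355/221); (-419/221, -813/442) → (686/221, -3023/442); (-870/221, -639/442) → (235/221, -2849/442); (1128/221, 1839/442) → (2233/221, -371/442)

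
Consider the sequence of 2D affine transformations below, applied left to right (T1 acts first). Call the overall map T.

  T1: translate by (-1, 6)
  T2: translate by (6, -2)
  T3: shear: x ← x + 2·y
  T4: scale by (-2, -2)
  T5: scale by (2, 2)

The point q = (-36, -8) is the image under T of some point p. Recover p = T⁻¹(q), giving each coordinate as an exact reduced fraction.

p = (0, -2)

T1 = [1 0 -1; 0 1 6; 0 0 1]
T2·T1 = [1 0 5; 0 1 4; 0 0 1]
T3·…·T1 = [1 2 13; 0 1 4; 0 0 1]
T4·…·T1 = [-2 -4 -26; 0 -2 -8; 0 0 1]
T5·…·T1 = [-4 -8 -52; 0 -4 -16; 0 0 1]
det M = 16; M⁻¹ = [-1/4 1/2 -5; 0 -1/4 -4; 0 0 1]
M⁻¹ · (-36, -8)ᵀ = (0, -2)ᵀ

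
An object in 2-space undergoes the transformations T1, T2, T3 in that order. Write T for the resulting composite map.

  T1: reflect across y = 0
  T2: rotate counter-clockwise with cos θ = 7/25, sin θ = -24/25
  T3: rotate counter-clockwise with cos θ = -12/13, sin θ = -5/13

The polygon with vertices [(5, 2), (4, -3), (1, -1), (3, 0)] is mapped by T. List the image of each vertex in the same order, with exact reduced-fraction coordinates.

image vertices: (-514/325, 1673/325), (-63/13, 16/13), (-457/325, 49/325), (-612/325, 759/325)

T1 reflect across y = 0: (5, 2) → (5, -2); (4, -3) → (4, 3); (1, -1) → (1, 1); (3, 0) → (3, 0)
T2 rotate counter-clockwise with cos θ = 7/25, sin θ = -24/25: (5, -2) → (-13/25, -134/25); (4, 3) → (4, -3); (1, 1) → (31/25, -17/25); (3, 0) → (21/25, -72/25)
T3 rotate counter-clockwise with cos θ = -12/13, sin θ = -5/13: (-13/25, -134/25) → (-514/325, 1673/325); (4, -3) → (-63/13, 16/13); (31/25, -17/25) → (-457/325, 49/325); (21/25, -72/25) → (-612/325, 759/325)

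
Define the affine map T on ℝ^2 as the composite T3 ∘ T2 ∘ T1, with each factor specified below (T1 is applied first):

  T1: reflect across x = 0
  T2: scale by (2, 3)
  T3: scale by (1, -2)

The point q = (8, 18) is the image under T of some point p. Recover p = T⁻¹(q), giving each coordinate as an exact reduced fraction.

p = (-4, -3)

T1 = [-1 0 0; 0 1 0; 0 0 1]
T2·T1 = [-2 0 0; 0 3 0; 0 0 1]
T3·…·T1 = [-2 0 0; 0 -6 0; 0 0 1]
det M = 12; M⁻¹ = [-1/2 0 0; 0 -1/6 0; 0 0 1]
M⁻¹ · (8, 18)ᵀ = (-4, -3)ᵀ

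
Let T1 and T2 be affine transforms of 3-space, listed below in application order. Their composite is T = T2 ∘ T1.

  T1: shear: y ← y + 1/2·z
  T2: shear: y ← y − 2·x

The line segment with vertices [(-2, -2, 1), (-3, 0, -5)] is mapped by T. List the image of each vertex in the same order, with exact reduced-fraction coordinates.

T1 shear: y ← y + 1/2·z: (-2, -2, 1) → (-2, -3/2, 1); (-3, 0, -5) → (-3, -5/2, -5)
T2 shear: y ← y − 2·x: (-2, -3/2, 1) → (-2, 5/2, 1); (-3, -5/2, -5) → (-3, 7/2, -5)

image vertices: (-2, 5/2, 1), (-3, 7/2, -5)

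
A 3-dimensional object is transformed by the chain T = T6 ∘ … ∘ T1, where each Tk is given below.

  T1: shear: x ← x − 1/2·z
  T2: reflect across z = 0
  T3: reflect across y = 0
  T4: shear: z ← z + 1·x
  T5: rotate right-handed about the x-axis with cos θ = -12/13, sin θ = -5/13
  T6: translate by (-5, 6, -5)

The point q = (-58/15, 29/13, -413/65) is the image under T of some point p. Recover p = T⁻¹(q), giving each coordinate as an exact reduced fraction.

T1 = [1 0 -1/2 0; 0 1 0 0; 0 0 1 0; 0 0 0 1]
T2·T1 = [1 0 -1/2 0; 0 1 0 0; 0 0 -1 0; 0 0 0 1]
T3·…·T1 = [1 0 -1/2 0; 0 -1 0 0; 0 0 -1 0; 0 0 0 1]
T4·…·T1 = [1 0 -1/2 0; 0 -1 0 0; 1 0 -3/2 0; 0 0 0 1]
T5·…·T1 = [1 0 -1/2 0; 5/13 12/13 -15/26 0; -12/13 5/13 18/13 0; 0 0 0 1]
T6·…·T1 = [1 0 -1/2 -5; 5/13 12/13 -15/26 6; -12/13 5/13 18/13 -5; 0 0 0 1]
det M = 1; M⁻¹ = [3/2 -5/26 6/13 285/26; 0 12/13 5/13 -47/13; 1 -5/13 12/13 155/13; 0 0 0 1]
M⁻¹ · (-58/15, 29/13, -413/65)ᵀ = (9/5, -4, 4/3)ᵀ

p = (9/5, -4, 4/3)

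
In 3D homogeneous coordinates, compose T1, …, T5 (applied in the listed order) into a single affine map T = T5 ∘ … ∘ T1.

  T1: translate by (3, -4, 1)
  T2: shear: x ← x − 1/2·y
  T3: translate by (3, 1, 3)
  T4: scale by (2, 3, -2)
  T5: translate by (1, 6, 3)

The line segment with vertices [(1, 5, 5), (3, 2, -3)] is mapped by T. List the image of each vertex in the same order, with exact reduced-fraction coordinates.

image vertices: (14, 12, -15), (21, 3, 1)

T1 translate by (3, -4, 1): (1, 5, 5) → (4, 1, 6); (3, 2, -3) → (6, -2, -2)
T2 shear: x ← x − 1/2·y: (4, 1, 6) → (7/2, 1, 6); (6, -2, -2) → (7, -2, -2)
T3 translate by (3, 1, 3): (7/2, 1, 6) → (13/2, 2, 9); (7, -2, -2) → (10, -1, 1)
T4 scale by (2, 3, -2): (13/2, 2, 9) → (13, 6, -18); (10, -1, 1) → (20, -3, -2)
T5 translate by (1, 6, 3): (13, 6, -18) → (14, 12, -15); (20, -3, -2) → (21, 3, 1)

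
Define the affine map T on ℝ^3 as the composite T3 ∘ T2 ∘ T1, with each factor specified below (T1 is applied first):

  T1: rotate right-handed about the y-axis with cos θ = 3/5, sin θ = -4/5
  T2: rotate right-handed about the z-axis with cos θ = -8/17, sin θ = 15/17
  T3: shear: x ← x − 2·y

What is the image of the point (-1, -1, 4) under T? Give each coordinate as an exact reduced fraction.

T(p) = (717/85, -49/17, 8/5)

T1 rotate right-handed about the y-axis with cos θ = 3/5, sin θ = -4/5: (-1, -1, 4) → (-19/5, -1, 8/5)
T2 rotate right-handed about the z-axis with cos θ = -8/17, sin θ = 15/17: (-19/5, -1, 8/5) → (227/85, -49/17, 8/5)
T3 shear: x ← x − 2·y: (227/85, -49/17, 8/5) → (717/85, -49/17, 8/5)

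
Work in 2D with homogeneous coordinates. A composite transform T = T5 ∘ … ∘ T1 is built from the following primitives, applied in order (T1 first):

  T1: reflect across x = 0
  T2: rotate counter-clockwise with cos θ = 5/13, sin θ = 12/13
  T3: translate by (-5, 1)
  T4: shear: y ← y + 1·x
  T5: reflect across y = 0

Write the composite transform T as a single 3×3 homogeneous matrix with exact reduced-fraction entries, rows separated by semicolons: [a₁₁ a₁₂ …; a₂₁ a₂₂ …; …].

T = [-5/13 -12/13 -5; 17/13 7/13 4; 0 0 1]

T1 = [-1 0 0; 0 1 0; 0 0 1]
T2·T1 = [-5/13 -12/13 0; -12/13 5/13 0; 0 0 1]
T3·…·T1 = [-5/13 -12/13 -5; -12/13 5/13 1; 0 0 1]
T4·…·T1 = [-5/13 -12/13 -5; -17/13 -7/13 -4; 0 0 1]
T5·…·T1 = [-5/13 -12/13 -5; 17/13 7/13 4; 0 0 1]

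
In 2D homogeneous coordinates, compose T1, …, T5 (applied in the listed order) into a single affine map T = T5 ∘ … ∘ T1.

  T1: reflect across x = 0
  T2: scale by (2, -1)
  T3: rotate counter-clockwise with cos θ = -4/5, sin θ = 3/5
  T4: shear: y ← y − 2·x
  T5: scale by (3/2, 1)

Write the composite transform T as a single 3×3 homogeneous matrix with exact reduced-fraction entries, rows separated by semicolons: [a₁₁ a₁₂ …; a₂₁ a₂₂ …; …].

T1 = [-1 0 0; 0 1 0; 0 0 1]
T2·T1 = [-2 0 0; 0 -1 0; 0 0 1]
T3·…·T1 = [8/5 3/5 0; -6/5 4/5 0; 0 0 1]
T4·…·T1 = [8/5 3/5 0; -22/5 -2/5 0; 0 0 1]
T5·…·T1 = [12/5 9/10 0; -22/5 -2/5 0; 0 0 1]

T = [12/5 9/10 0; -22/5 -2/5 0; 0 0 1]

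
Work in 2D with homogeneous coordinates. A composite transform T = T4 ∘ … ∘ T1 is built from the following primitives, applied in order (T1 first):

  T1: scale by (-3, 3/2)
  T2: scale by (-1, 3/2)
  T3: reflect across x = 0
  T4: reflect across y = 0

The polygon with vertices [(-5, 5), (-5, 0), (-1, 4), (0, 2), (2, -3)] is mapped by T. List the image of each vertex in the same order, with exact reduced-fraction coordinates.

T1 scale by (-3, 3/2): (-5, 5) → (15, 15/2); (-5, 0) → (15, 0); (-1, 4) → (3, 6); (0, 2) → (0, 3); (2, -3) → (-6, -9/2)
T2 scale by (-1, 3/2): (15, 15/2) → (-15, 45/4); (15, 0) → (-15, 0); (3, 6) → (-3, 9); (0, 3) → (0, 9/2); (-6, -9/2) → (6, -27/4)
T3 reflect across x = 0: (-15, 45/4) → (15, 45/4); (-15, 0) → (15, 0); (-3, 9) → (3, 9); (0, 9/2) → (0, 9/2); (6, -27/4) → (-6, -27/4)
T4 reflect across y = 0: (15, 45/4) → (15, -45/4); (15, 0) → (15, 0); (3, 9) → (3, -9); (0, 9/2) → (0, -9/2); (-6, -27/4) → (-6, 27/4)

image vertices: (15, -45/4), (15, 0), (3, -9), (0, -9/2), (-6, 27/4)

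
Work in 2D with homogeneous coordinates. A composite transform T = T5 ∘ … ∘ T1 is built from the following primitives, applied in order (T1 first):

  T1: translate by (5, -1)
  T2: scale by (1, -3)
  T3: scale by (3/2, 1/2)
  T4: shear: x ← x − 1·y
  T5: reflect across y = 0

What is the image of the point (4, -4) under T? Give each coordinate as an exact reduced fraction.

T1 translate by (5, -1): (4, -4) → (9, -5)
T2 scale by (1, -3): (9, -5) → (9, 15)
T3 scale by (3/2, 1/2): (9, 15) → (27/2, 15/2)
T4 shear: x ← x − 1·y: (27/2, 15/2) → (6, 15/2)
T5 reflect across y = 0: (6, 15/2) → (6, -15/2)

T(p) = (6, -15/2)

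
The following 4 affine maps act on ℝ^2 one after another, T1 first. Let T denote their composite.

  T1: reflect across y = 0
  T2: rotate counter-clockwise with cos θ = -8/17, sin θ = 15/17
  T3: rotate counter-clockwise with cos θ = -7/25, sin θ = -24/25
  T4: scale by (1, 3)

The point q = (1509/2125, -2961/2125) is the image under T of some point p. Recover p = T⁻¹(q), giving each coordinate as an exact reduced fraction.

T1 = [1 0 0; 0 -1 0; 0 0 1]
T2·T1 = [-8/17 15/17 0; 15/17 8/17 0; 0 0 1]
T3·…·T1 = [416/425 87/425 0; 87/425 -416/425 0; 0 0 1]
T4·…·T1 = [416/425 87/425 0; 261/425 -1248/425 0; 0 0 1]
det M = -3; M⁻¹ = [416/425 29/425 0; 87/425 -416/1275 0; 0 0 1]
M⁻¹ · (1509/2125, -2961/2125)ᵀ = (3/5, 3/5)ᵀ

p = (3/5, 3/5)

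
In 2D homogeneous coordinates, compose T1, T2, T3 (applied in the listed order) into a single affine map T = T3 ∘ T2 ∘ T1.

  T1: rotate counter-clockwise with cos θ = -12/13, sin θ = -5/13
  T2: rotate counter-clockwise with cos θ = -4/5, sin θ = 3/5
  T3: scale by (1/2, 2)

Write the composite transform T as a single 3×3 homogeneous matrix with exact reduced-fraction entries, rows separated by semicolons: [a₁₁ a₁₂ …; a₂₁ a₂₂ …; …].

T = [63/130 8/65 0; -32/65 126/65 0; 0 0 1]

T1 = [-12/13 5/13 0; -5/13 -12/13 0; 0 0 1]
T2·T1 = [63/65 16/65 0; -16/65 63/65 0; 0 0 1]
T3·…·T1 = [63/130 8/65 0; -32/65 126/65 0; 0 0 1]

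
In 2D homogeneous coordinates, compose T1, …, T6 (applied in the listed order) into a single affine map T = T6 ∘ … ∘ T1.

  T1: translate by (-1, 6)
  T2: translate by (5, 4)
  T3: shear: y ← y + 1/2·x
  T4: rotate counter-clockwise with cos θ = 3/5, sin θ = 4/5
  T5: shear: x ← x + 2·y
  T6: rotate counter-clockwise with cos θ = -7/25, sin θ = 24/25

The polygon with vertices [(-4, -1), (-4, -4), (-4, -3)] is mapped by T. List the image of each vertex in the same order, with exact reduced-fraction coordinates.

T1 translate by (-1, 6): (-4, -1) → (-5, 5); (-4, -4) → (-5, 2); (-4, -3) → (-5, 3)
T2 translate by (5, 4): (-5, 5) → (0, 9); (-5, 2) → (0, 6); (-5, 3) → (0, 7)
T3 shear: y ← y + 1/2·x: (0, 9) → (0, 9); (0, 6) → (0, 6); (0, 7) → (0, 7)
T4 rotate counter-clockwise with cos θ = 3/5, sin θ = 4/5: (0, 9) → (-36/5, 27/5); (0, 6) → (-24/5, 18/5); (0, 7) → (-28/5, 21/5)
T5 shear: x ← x + 2·y: (-36/5, 27/5) → (18/5, 27/5); (-24/5, 18/5) → (12/5, 18/5); (-28/5, 21/5) → (14/5, 21/5)
T6 rotate counter-clockwise with cos θ = -7/25, sin θ = 24/25: (18/5, 27/5) → (-774/125, 243/125); (12/5, 18/5) → (-516/125, 162/125); (14/5, 21/5) → (-602/125, 189/125)

image vertices: (-774/125, 243/125), (-516/125, 162/125), (-602/125, 189/125)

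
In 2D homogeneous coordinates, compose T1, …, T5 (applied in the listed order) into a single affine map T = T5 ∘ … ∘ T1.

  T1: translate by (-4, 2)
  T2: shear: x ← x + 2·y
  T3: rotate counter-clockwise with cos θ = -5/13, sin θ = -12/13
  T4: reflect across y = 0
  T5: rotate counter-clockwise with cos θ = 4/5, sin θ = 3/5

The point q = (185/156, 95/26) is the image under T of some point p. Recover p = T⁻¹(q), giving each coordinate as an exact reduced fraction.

T1 = [1 0 -4; 0 1 2; 0 0 1]
T2·T1 = [1 2 0; 0 1 2; 0 0 1]
T3·…·T1 = [-5/13 2/13 24/13; -12/13 -29/13 -10/13; 0 0 1]
T4·…·T1 = [-5/13 2/13 24/13; 12/13 29/13 10/13; 0 0 1]
T5·…·T1 = [-56/65 -79/65 66/65; 33/65 122/65 112/65; 0 0 1]
det M = -1; M⁻¹ = [-122/65 -79/65 4; 33/65 56/65 -2; 0 0 1]
M⁻¹ · (185/156, 95/26)ᵀ = (-8/3, 7/4)ᵀ

p = (-8/3, 7/4)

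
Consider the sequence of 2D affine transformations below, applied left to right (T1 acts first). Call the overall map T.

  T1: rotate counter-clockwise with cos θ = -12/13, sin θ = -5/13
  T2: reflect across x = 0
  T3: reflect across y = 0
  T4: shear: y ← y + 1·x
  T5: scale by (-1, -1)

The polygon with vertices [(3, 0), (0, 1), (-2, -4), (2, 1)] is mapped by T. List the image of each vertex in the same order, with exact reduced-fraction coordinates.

image vertices: (-36/13, -51/13), (5/13, -7/13), (4/13, 62/13), (-19/13, -41/13)

T1 rotate counter-clockwise with cos θ = -12/13, sin θ = -5/13: (3, 0) → (-36/13, -15/13); (0, 1) → (5/13, -12/13); (-2, -4) → (4/13, 58/13); (2, 1) → (-19/13, -22/13)
T2 reflect across x = 0: (-36/13, -15/13) → (36/13, -15/13); (5/13, -12/13) → (-5/13, -12/13); (4/13, 58/13) → (-4/13, 58/13); (-19/13, -22/13) → (19/13, -22/13)
T3 reflect across y = 0: (36/13, -15/13) → (36/13, 15/13); (-5/13, -12/13) → (-5/13, 12/13); (-4/13, 58/13) → (-4/13, -58/13); (19/13, -22/13) → (19/13, 22/13)
T4 shear: y ← y + 1·x: (36/13, 15/13) → (36/13, 51/13); (-5/13, 12/13) → (-5/13, 7/13); (-4/13, -58/13) → (-4/13, -62/13); (19/13, 22/13) → (19/13, 41/13)
T5 scale by (-1, -1): (36/13, 51/13) → (-36/13, -51/13); (-5/13, 7/13) → (5/13, -7/13); (-4/13, -62/13) → (4/13, 62/13); (19/13, 41/13) → (-19/13, -41/13)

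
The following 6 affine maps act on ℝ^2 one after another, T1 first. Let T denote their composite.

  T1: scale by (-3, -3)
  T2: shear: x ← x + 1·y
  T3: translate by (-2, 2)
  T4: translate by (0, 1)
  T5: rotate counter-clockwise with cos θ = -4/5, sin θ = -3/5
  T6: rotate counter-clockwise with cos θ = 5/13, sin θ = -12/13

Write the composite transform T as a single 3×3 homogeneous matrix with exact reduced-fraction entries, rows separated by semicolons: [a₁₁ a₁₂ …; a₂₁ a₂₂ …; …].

T1 = [-3 0 0; 0 -3 0; 0 0 1]
T2·T1 = [-3 -3 0; 0 -3 0; 0 0 1]
T3·…·T1 = [-3 -3 -2; 0 -3 2; 0 0 1]
T4·…·T1 = [-3 -3 -2; 0 -3 3; 0 0 1]
T5·…·T1 = [12/5 3/5 17/5; 9/5 21/5 -6/5; 0 0 1]
T6·…·T1 = [168/65 267/65 1/5; -99/65 69/65 -18/5; 0 0 1]

T = [168/65 267/65 1/5; -99/65 69/65 -18/5; 0 0 1]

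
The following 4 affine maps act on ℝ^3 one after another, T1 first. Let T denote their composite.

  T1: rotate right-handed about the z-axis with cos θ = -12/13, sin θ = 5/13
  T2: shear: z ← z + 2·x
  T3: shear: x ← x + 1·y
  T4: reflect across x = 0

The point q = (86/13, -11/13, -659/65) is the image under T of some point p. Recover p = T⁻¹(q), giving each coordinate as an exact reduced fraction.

p = (5, 3, 7/5)

T1 = [-12/13 -5/13 0 0; 5/13 -12/13 0 0; 0 0 1 0; 0 0 0 1]
T2·T1 = [-12/13 -5/13 0 0; 5/13 -12/13 0 0; -24/13 -10/13 1 0; 0 0 0 1]
T3·…·T1 = [-7/13 -17/13 0 0; 5/13 -12/13 0 0; -24/13 -10/13 1 0; 0 0 0 1]
T4·…·T1 = [7/13 17/13 0 0; 5/13 -12/13 0 0; -24/13 -10/13 1 0; 0 0 0 1]
det M = -1; M⁻¹ = [12/13 17/13 0 0; 5/13 -7/13 0 0; 2 2 1 0; 0 0 0 1]
M⁻¹ · (86/13, -11/13, -659/65)ᵀ = (5, 3, 7/5)ᵀ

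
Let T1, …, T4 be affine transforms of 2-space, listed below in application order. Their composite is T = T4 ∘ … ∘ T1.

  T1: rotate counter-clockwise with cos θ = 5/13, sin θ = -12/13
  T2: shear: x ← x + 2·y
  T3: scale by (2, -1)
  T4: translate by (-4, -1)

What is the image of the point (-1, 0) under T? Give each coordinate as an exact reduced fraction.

T1 rotate counter-clockwise with cos θ = 5/13, sin θ = -12/13: (-1, 0) → (-5/13, 12/13)
T2 shear: x ← x + 2·y: (-5/13, 12/13) → (19/13, 12/13)
T3 scale by (2, -1): (19/13, 12/13) → (38/13, -12/13)
T4 translate by (-4, -1): (38/13, -12/13) → (-14/13, -25/13)

T(p) = (-14/13, -25/13)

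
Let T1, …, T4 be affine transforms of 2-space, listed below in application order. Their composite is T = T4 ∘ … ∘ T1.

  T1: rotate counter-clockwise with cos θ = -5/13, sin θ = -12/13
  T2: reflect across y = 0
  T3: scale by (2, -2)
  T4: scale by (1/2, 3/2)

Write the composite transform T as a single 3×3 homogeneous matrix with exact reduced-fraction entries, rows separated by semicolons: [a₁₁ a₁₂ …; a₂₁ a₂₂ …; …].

T = [-5/13 12/13 0; -36/13 -15/13 0; 0 0 1]

T1 = [-5/13 12/13 0; -12/13 -5/13 0; 0 0 1]
T2·T1 = [-5/13 12/13 0; 12/13 5/13 0; 0 0 1]
T3·…·T1 = [-10/13 24/13 0; -24/13 -10/13 0; 0 0 1]
T4·…·T1 = [-5/13 12/13 0; -36/13 -15/13 0; 0 0 1]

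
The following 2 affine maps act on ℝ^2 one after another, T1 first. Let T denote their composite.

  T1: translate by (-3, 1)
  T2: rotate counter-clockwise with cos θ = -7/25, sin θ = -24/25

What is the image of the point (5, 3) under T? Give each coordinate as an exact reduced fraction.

T1 translate by (-3, 1): (5, 3) → (2, 4)
T2 rotate counter-clockwise with cos θ = -7/25, sin θ = -24/25: (2, 4) → (82/25, -76/25)

T(p) = (82/25, -76/25)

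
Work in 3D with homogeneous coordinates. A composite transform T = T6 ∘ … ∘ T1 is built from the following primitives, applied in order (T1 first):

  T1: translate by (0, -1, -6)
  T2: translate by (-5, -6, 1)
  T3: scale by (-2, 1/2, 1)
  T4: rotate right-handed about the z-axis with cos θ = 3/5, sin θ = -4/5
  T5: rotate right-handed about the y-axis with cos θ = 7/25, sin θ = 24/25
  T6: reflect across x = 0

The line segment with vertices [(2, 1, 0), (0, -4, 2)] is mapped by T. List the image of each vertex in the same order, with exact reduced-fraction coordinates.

image vertices: (558/125, -33/5, -319/125), (304/125, -113/10, -297/125)

T1 translate by (0, -1, -6): (2, 1, 0) → (2, 0, -6); (0, -4, 2) → (0, -5, -4)
T2 translate by (-5, -6, 1): (2, 0, -6) → (-3, -6, -5); (0, -5, -4) → (-5, -11, -3)
T3 scale by (-2, 1/2, 1): (-3, -6, -5) → (6, -3, -5); (-5, -11, -3) → (10, -11/2, -3)
T4 rotate right-handed about the z-axis with cos θ = 3/5, sin θ = -4/5: (6, -3, -5) → (6/5, -33/5, -5); (10, -11/2, -3) → (8/5, -113/10, -3)
T5 rotate right-handed about the y-axis with cos θ = 7/25, sin θ = 24/25: (6/5, -33/5, -5) → (-558/125, -33/5, -319/125); (8/5, -113/10, -3) → (-304/125, -113/10, -297/125)
T6 reflect across x = 0: (-558/125, -33/5, -319/125) → (558/125, -33/5, -319/125); (-304/125, -113/10, -297/125) → (304/125, -113/10, -297/125)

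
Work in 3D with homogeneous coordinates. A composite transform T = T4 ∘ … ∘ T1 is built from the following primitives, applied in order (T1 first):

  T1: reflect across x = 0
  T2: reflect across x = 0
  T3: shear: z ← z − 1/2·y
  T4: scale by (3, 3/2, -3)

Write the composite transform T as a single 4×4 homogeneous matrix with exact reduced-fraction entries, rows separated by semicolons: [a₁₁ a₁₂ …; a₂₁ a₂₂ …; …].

T1 = [-1 0 0 0; 0 1 0 0; 0 0 1 0; 0 0 0 1]
T2·T1 = [1 0 0 0; 0 1 0 0; 0 0 1 0; 0 0 0 1]
T3·…·T1 = [1 0 0 0; 0 1 0 0; 0 -1/2 1 0; 0 0 0 1]
T4·…·T1 = [3 0 0 0; 0 3/2 0 0; 0 3/2 -3 0; 0 0 0 1]

T = [3 0 0 0; 0 3/2 0 0; 0 3/2 -3 0; 0 0 0 1]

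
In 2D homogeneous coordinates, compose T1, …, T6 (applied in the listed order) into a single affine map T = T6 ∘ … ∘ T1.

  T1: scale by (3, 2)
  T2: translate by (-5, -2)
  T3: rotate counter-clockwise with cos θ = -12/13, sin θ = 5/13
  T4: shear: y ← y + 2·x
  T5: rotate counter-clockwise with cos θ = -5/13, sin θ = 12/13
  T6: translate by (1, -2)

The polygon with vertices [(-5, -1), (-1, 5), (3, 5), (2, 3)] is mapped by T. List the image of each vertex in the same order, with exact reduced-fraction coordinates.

T1 scale by (3, 2): (-5, -1) → (-15, -2); (-1, 5) → (-3, 10); (3, 5) → (9, 10); (2, 3) → (6, 6)
T2 translate by (-5, -2): (-15, -2) → (-20, -4); (-3, 10) → (-8, 8); (9, 10) → (4, 8); (6, 6) → (1, 4)
T3 rotate counter-clockwise with cos θ = -12/13, sin θ = 5/13: (-20, -4) → (20, -4); (-8, 8) → (56/13, -136/13); (4, 8) → (-88/13, -76/13); (1, 4) → (-32/13, -43/13)
T4 shear: y ← y + 2·x: (20, -4) → (20, 36); (56/13, -136/13) → (56/13, -24/13); (-88/13, -76/13) → (-88/13, -252/13); (-32/13, -43/13) → (-32/13, -107/13)
T5 rotate counter-clockwise with cos θ = -5/13, sin θ = 12/13: (20, 36) → (-532/13, 60/13); (56/13, -24/13) → (8/169, 792/169); (-88/13, -252/13) → (3464/169, 204/169); (-32/13, -107/13) → (1444/169, 151/169)
T6 translate by (1, -2): (-532/13, 60/13) → (-519/13, 34/13); (8/169, 792/169) → (177/169, 454/169); (3464/169, 204/169) → (3633/169, -134/169); (1444/169, 151/169) → (1613/169, -187/169)

image vertices: (-519/13, 34/13), (177/169, 454/169), (3633/169, -134/169), (1613/169, -187/169)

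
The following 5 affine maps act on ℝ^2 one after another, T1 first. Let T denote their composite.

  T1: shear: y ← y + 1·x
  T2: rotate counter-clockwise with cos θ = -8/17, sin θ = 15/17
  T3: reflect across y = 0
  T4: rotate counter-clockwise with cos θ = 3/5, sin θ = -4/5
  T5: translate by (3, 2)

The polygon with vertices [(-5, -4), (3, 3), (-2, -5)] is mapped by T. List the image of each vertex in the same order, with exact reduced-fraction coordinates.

image vertices: (792/85, -521/85), (-15/17, 127/17), (514/85, -392/85)

T1 shear: y ← y + 1·x: (-5, -4) → (-5, -9); (3, 3) → (3, 6); (-2, -5) → (-2, -7)
T2 rotate counter-clockwise with cos θ = -8/17, sin θ = 15/17: (-5, -9) → (175/17, -3/17); (3, 6) → (-114/17, -3/17); (-2, -7) → (121/17, 26/17)
T3 reflect across y = 0: (175/17, -3/17) → (175/17, 3/17); (-114/17, -3/17) → (-114/17, 3/17); (121/17, 26/17) → (121/17, -26/17)
T4 rotate counter-clockwise with cos θ = 3/5, sin θ = -4/5: (175/17, 3/17) → (537/85, -691/85); (-114/17, 3/17) → (-66/17, 93/17); (121/17, -26/17) → (259/85, -562/85)
T5 translate by (3, 2): (537/85, -691/85) → (792/85, -521/85); (-66/17, 93/17) → (-15/17, 127/17); (259/85, -562/85) → (514/85, -392/85)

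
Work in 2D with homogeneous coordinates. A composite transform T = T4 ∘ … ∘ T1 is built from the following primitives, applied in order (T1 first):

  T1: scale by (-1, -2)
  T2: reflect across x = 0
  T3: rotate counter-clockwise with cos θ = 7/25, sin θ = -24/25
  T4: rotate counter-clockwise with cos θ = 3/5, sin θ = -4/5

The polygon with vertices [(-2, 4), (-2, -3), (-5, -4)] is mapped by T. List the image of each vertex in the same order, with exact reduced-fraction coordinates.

T1 scale by (-1, -2): (-2, 4) → (2, -8); (-2, -3) → (2, 6); (-5, -4) → (5, 8)
T2 reflect across x = 0: (2, -8) → (-2, -8); (2, 6) → (-2, 6); (5, 8) → (-5, 8)
T3 rotate counter-clockwise with cos θ = 7/25, sin θ = -24/25: (-2, -8) → (-206/25, -8/25); (-2, 6) → (26/5, 18/5); (-5, 8) → (157/25, 176/25)
T4 rotate counter-clockwise with cos θ = 3/5, sin θ = -4/5: (-206/25, -8/25) → (-26/5, 32/5); (26/5, 18/5) → (6, -2); (157/25, 176/25) → (47/5, -4/5)

image vertices: (-26/5, 32/5), (6, -2), (47/5, -4/5)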